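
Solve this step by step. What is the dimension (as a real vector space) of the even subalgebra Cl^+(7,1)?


Even subalgebra dimension = 2^(n-1)
n = 7 + 1 = 8
2^(8 - 1) = 2^7 = 128
Verification: sum of C(8,k) for even k = 1 + 28 + 70 + 28 + 1 = 128
Result = 128


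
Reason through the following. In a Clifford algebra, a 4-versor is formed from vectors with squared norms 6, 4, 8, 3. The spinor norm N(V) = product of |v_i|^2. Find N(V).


Spinor norm N(V) = |v1|^2 * |v2|^2 * ... * |v4|^2
= 6 * 4 * 8 * 3
Running product: 6, 24, 192, 576
N(V) = 576


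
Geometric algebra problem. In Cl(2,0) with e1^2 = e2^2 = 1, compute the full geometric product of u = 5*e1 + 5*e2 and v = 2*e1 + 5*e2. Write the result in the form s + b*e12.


Expand: (5*e1 + 5*e2)(2*e1 + 5*e2)
= 5*2*e1e1 + 5*5*e1e2 + 5*2*e2e1 + 5*5*e2e2
Using e1^2 = e2^2 = 1, e2e1 = -e1e2:
Scalar part s = 5*2 + 5*5 = 10 + 25 = 35
Bivector part b = 5*5 - 5*2 = 25 - 10 = 15
uv = 35 + 15*e12


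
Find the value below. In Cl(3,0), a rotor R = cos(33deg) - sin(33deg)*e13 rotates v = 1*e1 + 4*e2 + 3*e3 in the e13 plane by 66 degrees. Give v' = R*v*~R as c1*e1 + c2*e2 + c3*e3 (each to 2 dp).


Rotor R = cos(33deg) - sin(33deg)*e13
Rotation angle theta = 2 * 33 = 66 degrees in the e13 plane (e1 -> e3).
The component perpendicular to the plane (e2) is invariant: v'_2 = v2 = 4.00
cos(66deg) = 0.4067, sin(66deg) = 0.9135
v'_1 = v1*cos(theta) - v3*sin(theta) = 1*0.4067 - 3*0.9135 = -2.33
v'_3 = v1*sin(theta) + v3*cos(theta) = 1*0.9135 + 3*0.4067 = 2.13
v' = -2.33*e1 + 4.00*e2 + 2.13*e3


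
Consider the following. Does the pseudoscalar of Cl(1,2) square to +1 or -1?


The pseudoscalar I = e1...e_n (product of all n generators) of Cl(p,q) satisfies I^2 = (-1)^(q + n(n-1)/2).
p = 1, q = 2, n = p + q = 3
n(n-1)/2 = 3 * 2 / 2 = 3
Exponent = q + n(n-1)/2 = 2 + 3 = 5
I^2 = (-1)^5 = -1


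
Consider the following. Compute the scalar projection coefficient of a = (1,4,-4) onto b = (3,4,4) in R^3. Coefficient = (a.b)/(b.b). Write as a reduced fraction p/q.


Projection coefficient = (a . b) / (b . b)
a . b = 1*3 + 4*4 + (-4)*4
= 3 + 16 + (-16) = 3
b . b = 3^2 + 4^2 + 4^2
= 9 + 16 + 16 = 41
Coefficient = 3/41
In lowest terms: 3/41


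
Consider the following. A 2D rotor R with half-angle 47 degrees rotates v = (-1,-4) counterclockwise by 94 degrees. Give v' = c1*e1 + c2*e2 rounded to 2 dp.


Rotor R = cos(47deg) - sin(47deg)*e12
Rotation angle theta = 2 * 47 = 94 degrees
v' = R*v*~R rotates v by theta.
cos(94deg) = -0.0698, sin(94deg) = 0.9976
v'_1 = -1*cos(94deg) - (-4)*sin(94deg)
= -1*(-0.0698) - (-4)*0.9976
= 4.06
v'_2 = -1*sin(94deg) + (-4)*cos(94deg)
= -1*0.9976 + (-4)*(-0.0698)
= -0.72
v' = 4.06*e1 - 0.72*e2


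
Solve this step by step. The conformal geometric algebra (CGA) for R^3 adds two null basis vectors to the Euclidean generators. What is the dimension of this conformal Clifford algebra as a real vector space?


The conformal model of R^3 uses Cl(4,1): the 3 Euclidean generators plus two extra orthogonal generators e+ (e+^2 = +1) and e- (e-^2 = -1), from which the null vectors e0, einf are built.
Number of generators m = 3 + 2 = 5.
dim Cl(p,q) = 2^m = 2^5 = 32


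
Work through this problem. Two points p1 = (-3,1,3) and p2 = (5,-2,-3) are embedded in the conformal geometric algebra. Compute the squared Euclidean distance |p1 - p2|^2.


p1 - p2 = (-8, 3, 6)
|p1 - p2|^2 = (-8)^2 + 3^2 + 6^2
= 64 + 9 + 36
= 109


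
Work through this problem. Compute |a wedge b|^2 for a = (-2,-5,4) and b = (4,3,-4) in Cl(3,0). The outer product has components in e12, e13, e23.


a wedge b = (a1*b2 - a2*b1)*e12 + (a1*b3 - a3*b1)*e13 + (a2*b3 - a3*b2)*e23
e12 coeff: (-2)*3 - (-5)*4 = -6 - (-20) = 14
e13 coeff: (-2)*(-4) - 4*4 = 8 - 16 = -8
e23 coeff: (-5)*(-4) - 4*3 = 20 - 12 = 8
|a wedge b|^2 = 14^2 + (-8)^2 + 8^2
= 196 + 64 + 64
= 324


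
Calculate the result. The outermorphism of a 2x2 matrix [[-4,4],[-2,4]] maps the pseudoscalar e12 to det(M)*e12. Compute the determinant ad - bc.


The outermorphism of a linear map f sends e1^e2 to f(e1)^f(e2).
f(e1) = -4*e1 - 2*e2
f(e2) = 4*e1 + 4*e2
f(e1) ^ f(e2) = (-4*e1 - 2*e2) ^ (4*e1 + 4*e2)
= (-4)*4*e12 + (-2)*4*e21
= (-16 - (-8))*e12
= -8*e12
Coefficient = -8


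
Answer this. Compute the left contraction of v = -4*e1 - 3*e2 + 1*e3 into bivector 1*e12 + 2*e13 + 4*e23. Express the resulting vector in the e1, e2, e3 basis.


Left contraction v _| B = <vB>_1 (grade-1 part of the geometric product vB).
Using e1_|e12 = e2, e2_|e12 = -e1, e1_|e13 = e3, e3_|e13 = -e1, e2_|e23 = e3, e3_|e23 = -e2:
e1 coeff: -v2*b12 - v3*b13 = -(-3)*(1) - (1)*(2) = 1
e2 coeff: v1*b12 - v3*b23 = (-4)*(1) - (1)*(4) = -8
e3 coeff: v1*b13 + v2*b23 = (-4)*(2) + (-3)*(4) = -20
v _| B = 1*e1 - 8*e2 - 20*e3


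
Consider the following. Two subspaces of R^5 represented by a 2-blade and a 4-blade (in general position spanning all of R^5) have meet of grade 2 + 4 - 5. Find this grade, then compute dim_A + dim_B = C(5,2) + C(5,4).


Meet grade = grade(A) + grade(B) - n
= 2 + 4 - 5 = 1
C(5,2) = 10
C(5,4) = 5
dim_A + dim_B = 10 + 5 = 15


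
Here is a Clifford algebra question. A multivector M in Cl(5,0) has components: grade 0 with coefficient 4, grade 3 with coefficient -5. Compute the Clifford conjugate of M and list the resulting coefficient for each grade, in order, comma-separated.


Clifford conjugate sign for grade k: (-1)^(k(k+1)/2)
Grade 0: (-1)^(0*1/2) = (-1)^0 = 1, coeff 4 -> 4
Grade 3: (-1)^(3*4/2) = (-1)^6 = 1, coeff -5 -> -5
Conjugated coefficients: 4, -5


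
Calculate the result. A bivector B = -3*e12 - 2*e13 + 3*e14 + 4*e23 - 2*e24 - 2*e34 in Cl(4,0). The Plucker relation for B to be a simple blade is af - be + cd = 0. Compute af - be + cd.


Plucker relation: af - be + cd
a*f = (-3)*(-2) = 6
b*e = (-2)*(-2) = 4
c*d = 3*4 = 12
af - be + cd = 6 - 4 + 12
= 14


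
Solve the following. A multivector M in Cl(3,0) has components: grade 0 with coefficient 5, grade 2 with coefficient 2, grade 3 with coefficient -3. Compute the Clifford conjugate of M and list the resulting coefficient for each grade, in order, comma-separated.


Clifford conjugate sign for grade k: (-1)^(k(k+1)/2)
Grade 0: (-1)^(0*1/2) = (-1)^0 = 1, coeff 5 -> 5
Grade 2: (-1)^(2*3/2) = (-1)^3 = -1, coeff 2 -> -2
Grade 3: (-1)^(3*4/2) = (-1)^6 = 1, coeff -3 -> -3
Conjugated coefficients: 5, -2, -3


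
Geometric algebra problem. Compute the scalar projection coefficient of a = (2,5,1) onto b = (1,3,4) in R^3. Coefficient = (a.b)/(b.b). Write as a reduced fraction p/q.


Projection coefficient = (a . b) / (b . b)
a . b = 2*1 + 5*3 + 1*4
= 2 + 15 + 4 = 21
b . b = 1^2 + 3^2 + 4^2
= 1 + 9 + 16 = 26
Coefficient = 21/26
In lowest terms: 21/26


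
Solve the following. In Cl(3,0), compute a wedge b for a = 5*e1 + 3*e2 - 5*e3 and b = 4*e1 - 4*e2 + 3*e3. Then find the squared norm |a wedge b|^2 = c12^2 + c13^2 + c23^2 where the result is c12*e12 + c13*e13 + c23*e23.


a wedge b = (a1*b2 - a2*b1)*e12 + (a1*b3 - a3*b1)*e13 + (a2*b3 - a3*b2)*e23
e12 coeff: 5*(-4) - 3*4 = -20 - 12 = -32
e13 coeff: 5*3 - (-5)*4 = 15 - (-20) = 35
e23 coeff: 3*3 - (-5)*(-4) = 9 - 20 = -11
|a wedge b|^2 = (-32)^2 + 35^2 + (-11)^2
= 1024 + 1225 + 121
= 2370


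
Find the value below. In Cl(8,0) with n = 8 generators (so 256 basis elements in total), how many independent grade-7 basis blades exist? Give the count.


Number of grade-k basis blades in Cl(p,q) with n = p + q is C(n, k).
n = 8 + 0 = 8
C(8, 7) = 8! / (7! * 1!)
= 40320 / (5040 * 1)
= 8


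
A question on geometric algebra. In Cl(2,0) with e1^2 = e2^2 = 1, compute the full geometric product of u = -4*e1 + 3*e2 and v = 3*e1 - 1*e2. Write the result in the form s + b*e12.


Expand: (-4*e1 + 3*e2)(3*e1 - 1*e2)
= (-4)*3*e1e1 + (-4)*(-1)*e1e2 + 3*3*e2e1 + 3*(-1)*e2e2
Using e1^2 = e2^2 = 1, e2e1 = -e1e2:
Scalar part s = (-4)*3 + 3*(-1) = -12 + (-3) = -15
Bivector part b = (-4)*(-1) - 3*3 = 4 - 9 = -5
uv = -15 - 5*e12


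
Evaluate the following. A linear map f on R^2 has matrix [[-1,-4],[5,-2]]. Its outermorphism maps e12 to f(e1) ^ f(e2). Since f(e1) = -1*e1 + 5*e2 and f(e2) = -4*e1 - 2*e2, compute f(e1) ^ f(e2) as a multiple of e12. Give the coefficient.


The outermorphism of a linear map f sends e1^e2 to f(e1)^f(e2).
f(e1) = -1*e1 + 5*e2
f(e2) = -4*e1 - 2*e2
f(e1) ^ f(e2) = (-1*e1 + 5*e2) ^ (-4*e1 - 2*e2)
= (-1)*(-2)*e12 + 5*(-4)*e21
= (2 - (-20))*e12
= 22*e12
Coefficient = 22


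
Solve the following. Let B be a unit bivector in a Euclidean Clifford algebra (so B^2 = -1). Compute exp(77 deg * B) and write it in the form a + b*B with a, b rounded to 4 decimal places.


For a unit bivector B with B^2 = -1, the exponential series gives
e^(theta*B) = cos(theta) + sin(theta)*B (the GA analogue of Euler's formula).
theta = 77 degrees = 1.343904 rad
cos(77 deg) = 0.2250
sin(77 deg) = 0.9744
exp(theta*B) = 0.2250 + 0.9744*B


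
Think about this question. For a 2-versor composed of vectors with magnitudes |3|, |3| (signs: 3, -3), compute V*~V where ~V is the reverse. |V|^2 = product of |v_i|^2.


Each vector v_i has |v_i|^2 = s_i^2
Squared scales: 3^2 = 9, (-3)^2 = 9
|V|^2 = 9 * 9
= 81


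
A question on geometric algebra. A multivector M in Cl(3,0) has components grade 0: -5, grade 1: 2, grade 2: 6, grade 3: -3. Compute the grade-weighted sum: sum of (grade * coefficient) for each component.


Grade-weighted sum = sum of grade_k * coefficient_k
0*(-5) = 0
1*2 = 2
2*6 = 12
3*(-3) = -9
Total = 0 + 2 + 12 + (-9) = 5


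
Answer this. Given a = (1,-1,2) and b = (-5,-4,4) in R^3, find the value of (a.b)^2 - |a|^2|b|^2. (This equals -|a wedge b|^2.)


a . b = 1*(-5) + (-1)*(-4) + 2*4
= -5 + 4 + 8 = 7
|a|^2 = 1^2 + (-1)^2 + 2^2 = 6
|b|^2 = (-5)^2 + (-4)^2 + 4^2 = 57
(a.b)^2 = 7^2 = 49
|a|^2 * |b|^2 = 6 * 57 = 342
Result = 49 - 342 = -293


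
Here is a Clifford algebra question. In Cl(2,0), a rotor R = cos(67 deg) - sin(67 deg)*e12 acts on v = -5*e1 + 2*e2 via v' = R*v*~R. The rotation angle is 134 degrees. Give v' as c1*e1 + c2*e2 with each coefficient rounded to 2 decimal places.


Rotor R = cos(67deg) - sin(67deg)*e12
Rotation angle theta = 2 * 67 = 134 degrees
v' = R*v*~R rotates v by theta.
cos(134deg) = -0.6947, sin(134deg) = 0.7193
v'_1 = -5*cos(134deg) - 2*sin(134deg)
= -5*(-0.6947) - 2*0.7193
= 2.03
v'_2 = -5*sin(134deg) + 2*cos(134deg)
= -5*0.7193 + 2*(-0.6947)
= -4.99
v' = 2.03*e1 - 4.99*e2


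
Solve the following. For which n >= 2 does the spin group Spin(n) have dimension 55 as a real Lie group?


dim Spin(n) = dim so(n) = n(n-1)/2.
Solve n(n-1)/2 = 55, i.e. n^2 - n - 110 = 0.
Discriminant = 1 + 8*55 = 441
n = (1 + sqrt(441))/2 = (1 + 21)/2 = 11


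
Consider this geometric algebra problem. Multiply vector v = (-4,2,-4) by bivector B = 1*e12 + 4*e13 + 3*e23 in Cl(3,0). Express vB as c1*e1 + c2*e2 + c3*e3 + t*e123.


vB has grade-1 (vector) and grade-3 (trivector) parts: vB = (v _| B) + (v ^ B).
Vector part <vB>_1:
  e1: -v2*b12 - v3*b13 = -(2)*(1) - (-4)*(4) = 14
  e2: v1*b12 - v3*b23 = (-4)*(1) - (-4)*(3) = 8
  e3: v1*b13 + v2*b23 = (-4)*(4) + (2)*(3) = -10
Trivector part <vB>_3:
  e123: v1*b23 - v2*b13 + v3*b12 = (-4)*(3) - (2)*(4) + (-4)*(1) = -24
vB = 14*e1 + 8*e2 - 10*e3 - 24*e123


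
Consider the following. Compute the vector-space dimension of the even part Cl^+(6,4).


Even subalgebra dimension = 2^(n-1)
n = 6 + 4 = 10
2^(10 - 1) = 2^9 = 512
Verification: sum of C(10,k) for even k = 1 + 45 + 210 + 210 + 45 + 1 = 512
Result = 512


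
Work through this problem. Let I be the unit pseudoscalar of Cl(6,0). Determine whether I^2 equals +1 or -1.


The pseudoscalar I = e1...e_n (product of all n generators) of Cl(p,q) satisfies I^2 = (-1)^(q + n(n-1)/2).
p = 6, q = 0, n = p + q = 6
n(n-1)/2 = 6 * 5 / 2 = 15
Exponent = q + n(n-1)/2 = 0 + 15 = 15
I^2 = (-1)^15 = -1


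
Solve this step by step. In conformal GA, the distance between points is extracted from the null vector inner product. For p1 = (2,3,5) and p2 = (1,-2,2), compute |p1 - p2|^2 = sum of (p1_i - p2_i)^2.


p1 - p2 = (1, 5, 3)
|p1 - p2|^2 = 1^2 + 5^2 + 3^2
= 1 + 25 + 9
= 35


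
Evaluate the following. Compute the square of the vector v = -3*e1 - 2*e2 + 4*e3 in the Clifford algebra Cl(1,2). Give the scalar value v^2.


v^2 = sum of c_i^2 * e_i^2
Positive signature terms (e_i^2 = +1): (-3)^2 = 9
Negative signature terms (e_j^2 = -1): (-2)^2 + 4^2 = 20
v^2 = 9 - 20 = -11


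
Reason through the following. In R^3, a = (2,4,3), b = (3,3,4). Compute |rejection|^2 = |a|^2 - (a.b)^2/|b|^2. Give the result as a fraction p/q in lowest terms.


|a|^2 = 2^2 + 4^2 + 3^2 = 29
|b|^2 = 3^2 + 3^2 + 4^2 = 34
a . b = 2*3 + 4*3 + 3*4 = 30
(a.b)^2 = 30^2 = 900
|rej|^2 = 29 - 900/34
= (986 - 900)/34
= 86/34
In lowest terms: 43/17


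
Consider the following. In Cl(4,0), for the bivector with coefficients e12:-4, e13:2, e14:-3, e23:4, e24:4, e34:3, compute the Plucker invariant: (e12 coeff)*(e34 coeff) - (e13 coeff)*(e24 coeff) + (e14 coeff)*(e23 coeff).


Plucker relation: af - be + cd
a*f = (-4)*3 = -12
b*e = 2*4 = 8
c*d = (-3)*4 = -12
af - be + cd = -12 - 8 + (-12)
= -32


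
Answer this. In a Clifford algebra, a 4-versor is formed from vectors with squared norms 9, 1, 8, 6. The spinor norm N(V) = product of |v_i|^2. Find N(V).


Spinor norm N(V) = |v1|^2 * |v2|^2 * ... * |v4|^2
= 9 * 1 * 8 * 6
Running product: 9, 9, 72, 432
N(V) = 432


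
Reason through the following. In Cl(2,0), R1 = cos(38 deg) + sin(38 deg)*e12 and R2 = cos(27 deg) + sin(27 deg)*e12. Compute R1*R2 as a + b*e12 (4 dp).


Same-plane rotors commute and their half-angles add:
R1*R2 = cos(a1 + a2) + sin(a1 + a2)*e12.
a1 + a2 = 38 + 27 = 65 deg
cos(65 deg) = 0.4226
sin(65 deg) = 0.9063
R1*R2 = 0.4226 + 0.9063*e12


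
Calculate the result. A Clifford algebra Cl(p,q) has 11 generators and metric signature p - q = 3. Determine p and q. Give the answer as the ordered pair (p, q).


We need p + q = 11 and p - q = 3.
Adding: 2p = 11 + 3 = 14, so p = 7.
Then q = 11 - 7 = 4.
(p, q) = (7, 4)


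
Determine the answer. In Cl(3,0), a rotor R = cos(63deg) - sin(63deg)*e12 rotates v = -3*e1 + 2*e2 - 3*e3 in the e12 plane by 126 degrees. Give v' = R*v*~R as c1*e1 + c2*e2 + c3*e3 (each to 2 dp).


Rotor R = cos(63deg) - sin(63deg)*e12
Rotation angle theta = 2 * 63 = 126 degrees in the e12 plane (e1 -> e2).
The component perpendicular to the plane (e3) is invariant: v'_3 = v3 = -3.00
cos(126deg) = -0.5878, sin(126deg) = 0.8090
v'_1 = v1*cos(theta) - v2*sin(theta) = -3*(-0.5878) - 2*0.8090 = 0.15
v'_2 = v1*sin(theta) + v2*cos(theta) = -3*0.8090 + 2*(-0.5878) = -3.60
v' = 0.15*e1 - 3.60*e2 - 3.00*e3


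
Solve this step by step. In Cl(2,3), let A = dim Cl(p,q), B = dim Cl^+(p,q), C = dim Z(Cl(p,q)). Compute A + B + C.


n = 2 + 3 = 5
Total dim = 2^5 = 32
Even subalgebra dim = 2^4 = 16
n is odd, so center dim = 2
Sum = 32 + 16 + 2 = 50


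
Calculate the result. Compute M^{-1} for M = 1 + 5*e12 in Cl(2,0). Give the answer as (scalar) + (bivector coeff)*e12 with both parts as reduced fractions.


M = 1 + 5*e12, where e12^2 = -1.
Since M commutes with its reverse ~M = a - b*e12, M * ~M = a^2 - b^2*e12^2 = a^2 + b^2.
So M^{-1} = ~M / (a^2 + b^2) = (a - b*e12)/(a^2 + b^2).
a^2 + b^2 = 1 + 25 = 26
Scalar part = 1/26 = 1/26
Bivector coeff = -5/26 = -5/26
M^{-1} = 1/26 - 5/26*e12


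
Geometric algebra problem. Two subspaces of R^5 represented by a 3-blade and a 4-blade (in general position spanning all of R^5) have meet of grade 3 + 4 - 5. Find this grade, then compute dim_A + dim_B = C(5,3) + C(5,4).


Meet grade = grade(A) + grade(B) - n
= 3 + 4 - 5 = 2
C(5,3) = 10
C(5,4) = 5
dim_A + dim_B = 10 + 5 = 15


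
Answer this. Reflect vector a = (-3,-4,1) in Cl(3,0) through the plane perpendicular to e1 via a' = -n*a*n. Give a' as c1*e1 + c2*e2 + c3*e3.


Reflection formula: a' = -n*a*n, with n = e1 (unit vector, n^2 = 1).
For reflection through hyperplane perp to e1:
The component along e1 flips sign, others stay.
a = (-3, -4, 1)
a' = (3, -4, 1)
a' = 3*e1 - 4*e2 + 1*e3


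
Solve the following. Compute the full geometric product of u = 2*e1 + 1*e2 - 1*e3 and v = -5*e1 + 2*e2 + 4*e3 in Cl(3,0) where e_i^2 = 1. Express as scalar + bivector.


In Cl(3,0): e_i^2 = 1, e_ie_j = -e_je_i for i != j.
Scalar part = u . v = 2*(-5) + 1*2 + (-1)*4
= -10 + 2 + (-4) = -12
e12 coeff = 2*2 - 1*(-5) = 4 - (-5) = 9
e13 coeff = 2*4 - (-1)*(-5) = 8 - 5 = 3
e23 coeff = 1*4 - (-1)*2 = 4 - (-2) = 6
uv = -12 + 9*e12 + 3*e13 + 6*e23


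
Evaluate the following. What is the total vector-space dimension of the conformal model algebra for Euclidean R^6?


The conformal model of R^6 uses Cl(7,1): the 6 Euclidean generators plus two extra orthogonal generators e+ (e+^2 = +1) and e- (e-^2 = -1), from which the null vectors e0, einf are built.
Number of generators m = 6 + 2 = 8.
dim Cl(p,q) = 2^m = 2^8 = 256


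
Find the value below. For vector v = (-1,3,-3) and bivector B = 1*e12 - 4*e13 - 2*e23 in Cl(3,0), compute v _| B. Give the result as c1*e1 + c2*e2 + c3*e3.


Left contraction v _| B = <vB>_1 (grade-1 part of the geometric product vB).
Using e1_|e12 = e2, e2_|e12 = -e1, e1_|e13 = e3, e3_|e13 = -e1, e2_|e23 = e3, e3_|e23 = -e2:
e1 coeff: -v2*b12 - v3*b13 = -(3)*(1) - (-3)*(-4) = -15
e2 coeff: v1*b12 - v3*b23 = (-1)*(1) - (-3)*(-2) = -7
e3 coeff: v1*b13 + v2*b23 = (-1)*(-4) + (3)*(-2) = -2
v _| B = -15*e1 - 7*e2 - 2*e3


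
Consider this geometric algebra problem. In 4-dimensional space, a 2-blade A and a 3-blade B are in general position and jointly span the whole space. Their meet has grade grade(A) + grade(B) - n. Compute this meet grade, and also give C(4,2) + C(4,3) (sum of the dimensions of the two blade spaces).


Meet grade = grade(A) + grade(B) - n
= 2 + 3 - 4 = 1
C(4,2) = 6
C(4,3) = 4
dim_A + dim_B = 6 + 4 = 10


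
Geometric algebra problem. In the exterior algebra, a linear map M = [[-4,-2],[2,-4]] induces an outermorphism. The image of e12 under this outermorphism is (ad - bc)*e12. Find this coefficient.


The outermorphism of a linear map f sends e1^e2 to f(e1)^f(e2).
f(e1) = -4*e1 + 2*e2
f(e2) = -2*e1 - 4*e2
f(e1) ^ f(e2) = (-4*e1 + 2*e2) ^ (-2*e1 - 4*e2)
= (-4)*(-4)*e12 + 2*(-2)*e21
= (16 - (-4))*e12
= 20*e12
Coefficient = 20


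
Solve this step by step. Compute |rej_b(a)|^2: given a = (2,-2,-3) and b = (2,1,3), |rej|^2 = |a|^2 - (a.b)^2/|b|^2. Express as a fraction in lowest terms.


|a|^2 = 2^2 + (-2)^2 + (-3)^2 = 17
|b|^2 = 2^2 + 1^2 + 3^2 = 14
a . b = 2*2 + (-2)*1 + (-3)*3 = -7
(a.b)^2 = (-7)^2 = 49
|rej|^2 = 17 - 49/14
= (238 - 49)/14
= 189/14
In lowest terms: 27/2


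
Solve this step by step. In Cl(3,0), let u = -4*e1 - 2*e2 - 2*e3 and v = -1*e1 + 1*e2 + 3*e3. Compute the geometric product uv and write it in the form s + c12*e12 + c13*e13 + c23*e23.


In Cl(3,0): e_i^2 = 1, e_ie_j = -e_je_i for i != j.
Scalar part = u . v = (-4)*(-1) + (-2)*1 + (-2)*3
= 4 + (-2) + (-6) = -4
e12 coeff = (-4)*1 - (-2)*(-1) = -4 - 2 = -6
e13 coeff = (-4)*3 - (-2)*(-1) = -12 - 2 = -14
e23 coeff = (-2)*3 - (-2)*1 = -6 - (-2) = -4
uv = -4 - 6*e12 - 14*e13 - 4*e23


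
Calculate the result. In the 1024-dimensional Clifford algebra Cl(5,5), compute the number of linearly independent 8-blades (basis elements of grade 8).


Number of grade-k basis blades in Cl(p,q) with n = p + q is C(n, k).
n = 5 + 5 = 10
C(10, 8) = 10! / (8! * 2!)
= 3628800 / (40320 * 2)
= 45


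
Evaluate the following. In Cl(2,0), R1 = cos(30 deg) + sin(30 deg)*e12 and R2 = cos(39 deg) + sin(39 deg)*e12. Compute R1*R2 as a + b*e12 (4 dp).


Same-plane rotors commute and their half-angles add:
R1*R2 = cos(a1 + a2) + sin(a1 + a2)*e12.
a1 + a2 = 30 + 39 = 69 deg
cos(69 deg) = 0.3584
sin(69 deg) = 0.9336
R1*R2 = 0.3584 + 0.9336*e12


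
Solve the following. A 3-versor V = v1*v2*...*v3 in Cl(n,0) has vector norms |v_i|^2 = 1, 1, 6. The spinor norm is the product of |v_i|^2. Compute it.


Spinor norm N(V) = |v1|^2 * |v2|^2 * ... * |v3|^2
= 1 * 1 * 6
Running product: 1, 1, 6
N(V) = 6


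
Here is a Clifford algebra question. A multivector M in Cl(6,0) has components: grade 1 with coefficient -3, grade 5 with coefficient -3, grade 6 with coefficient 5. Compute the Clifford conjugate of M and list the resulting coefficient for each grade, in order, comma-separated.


Clifford conjugate sign for grade k: (-1)^(k(k+1)/2)
Grade 1: (-1)^(1*2/2) = (-1)^1 = -1, coeff -3 -> 3
Grade 5: (-1)^(5*6/2) = (-1)^15 = -1, coeff -3 -> 3
Grade 6: (-1)^(6*7/2) = (-1)^21 = -1, coeff 5 -> -5
Conjugated coefficients: 3, 3, -5


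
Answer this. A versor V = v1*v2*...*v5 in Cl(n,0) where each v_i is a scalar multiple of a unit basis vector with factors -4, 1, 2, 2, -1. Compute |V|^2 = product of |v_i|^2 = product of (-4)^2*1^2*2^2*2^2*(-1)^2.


Each vector v_i has |v_i|^2 = s_i^2
Squared scales: (-4)^2 = 16, 1^2 = 1, 2^2 = 4, 2^2 = 4, (-1)^2 = 1
|V|^2 = 16 * 1 * 4 * 4 * 1
= 256


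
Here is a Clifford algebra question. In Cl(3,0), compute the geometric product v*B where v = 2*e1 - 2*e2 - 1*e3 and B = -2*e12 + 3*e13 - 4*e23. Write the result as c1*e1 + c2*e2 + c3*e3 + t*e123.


vB has grade-1 (vector) and grade-3 (trivector) parts: vB = (v _| B) + (v ^ B).
Vector part <vB>_1:
  e1: -v2*b12 - v3*b13 = -(-2)*(-2) - (-1)*(3) = -1
  e2: v1*b12 - v3*b23 = (2)*(-2) - (-1)*(-4) = -8
  e3: v1*b13 + v2*b23 = (2)*(3) + (-2)*(-4) = 14
Trivector part <vB>_3:
  e123: v1*b23 - v2*b13 + v3*b12 = (2)*(-4) - (-2)*(3) + (-1)*(-2) = 0
vB = -1*e1 - 8*e2 + 14*e3 + 0*e123


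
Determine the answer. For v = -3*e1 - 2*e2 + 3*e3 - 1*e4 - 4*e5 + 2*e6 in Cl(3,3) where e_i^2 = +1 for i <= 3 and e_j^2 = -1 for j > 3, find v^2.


v^2 = sum of c_i^2 * e_i^2
Positive signature terms (e_i^2 = +1): (-3)^2 + (-2)^2 + 3^2 = 22
Negative signature terms (e_j^2 = -1): (-1)^2 + (-4)^2 + 2^2 = 21
v^2 = 22 - 21 = 1


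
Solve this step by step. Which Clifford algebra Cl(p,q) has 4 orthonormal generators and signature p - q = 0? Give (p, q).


We need p + q = 4 and p - q = 0.
Adding: 2p = 4 + 0 = 4, so p = 2.
Then q = 4 - 2 = 2.
(p, q) = (2, 2)


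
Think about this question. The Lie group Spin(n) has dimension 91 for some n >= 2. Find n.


dim Spin(n) = dim so(n) = n(n-1)/2.
Solve n(n-1)/2 = 91, i.e. n^2 - n - 182 = 0.
Discriminant = 1 + 8*91 = 729
n = (1 + sqrt(729))/2 = (1 + 27)/2 = 14


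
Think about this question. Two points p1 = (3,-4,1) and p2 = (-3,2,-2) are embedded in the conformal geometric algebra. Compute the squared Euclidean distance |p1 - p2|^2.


p1 - p2 = (6, -6, 3)
|p1 - p2|^2 = 6^2 + (-6)^2 + 3^2
= 36 + 36 + 9
= 81


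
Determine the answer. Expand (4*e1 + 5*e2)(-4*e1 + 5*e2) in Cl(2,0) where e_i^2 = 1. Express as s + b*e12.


Expand: (4*e1 + 5*e2)(-4*e1 + 5*e2)
= 4*(-4)*e1e1 + 4*5*e1e2 + 5*(-4)*e2e1 + 5*5*e2e2
Using e1^2 = e2^2 = 1, e2e1 = -e1e2:
Scalar part s = 4*(-4) + 5*5 = -16 + 25 = 9
Bivector part b = 4*5 - 5*(-4) = 20 - (-20) = 40
uv = 9 + 40*e12


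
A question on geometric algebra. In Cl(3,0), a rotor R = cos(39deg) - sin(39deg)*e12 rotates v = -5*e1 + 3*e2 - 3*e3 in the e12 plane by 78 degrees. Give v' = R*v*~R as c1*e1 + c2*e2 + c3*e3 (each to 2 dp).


Rotor R = cos(39deg) - sin(39deg)*e12
Rotation angle theta = 2 * 39 = 78 degrees in the e12 plane (e1 -> e2).
The component perpendicular to the plane (e3) is invariant: v'_3 = v3 = -3.00
cos(78deg) = 0.2079, sin(78deg) = 0.9781
v'_1 = v1*cos(theta) - v2*sin(theta) = -5*0.2079 - 3*0.9781 = -3.97
v'_2 = v1*sin(theta) + v2*cos(theta) = -5*0.9781 + 3*0.2079 = -4.27
v' = -3.97*e1 - 4.27*e2 - 3.00*e3


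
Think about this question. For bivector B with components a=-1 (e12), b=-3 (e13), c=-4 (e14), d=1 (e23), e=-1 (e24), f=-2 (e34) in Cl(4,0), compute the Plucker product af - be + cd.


Plucker relation: af - be + cd
a*f = (-1)*(-2) = 2
b*e = (-3)*(-1) = 3
c*d = (-4)*1 = -4
af - be + cd = 2 - 3 + (-4)
= -5


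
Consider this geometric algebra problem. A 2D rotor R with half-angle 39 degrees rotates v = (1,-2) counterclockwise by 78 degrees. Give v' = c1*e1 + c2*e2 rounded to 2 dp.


Rotor R = cos(39deg) - sin(39deg)*e12
Rotation angle theta = 2 * 39 = 78 degrees
v' = R*v*~R rotates v by theta.
cos(78deg) = 0.2079, sin(78deg) = 0.9781
v'_1 = 1*cos(78deg) - (-2)*sin(78deg)
= 1*0.2079 - (-2)*0.9781
= 2.16
v'_2 = 1*sin(78deg) + (-2)*cos(78deg)
= 1*0.9781 + (-2)*0.2079
= 0.56
v' = 2.16*e1 + 0.56*e2


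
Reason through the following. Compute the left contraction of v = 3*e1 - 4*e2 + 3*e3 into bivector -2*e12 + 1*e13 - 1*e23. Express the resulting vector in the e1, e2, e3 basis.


Left contraction v _| B = <vB>_1 (grade-1 part of the geometric product vB).
Using e1_|e12 = e2, e2_|e12 = -e1, e1_|e13 = e3, e3_|e13 = -e1, e2_|e23 = e3, e3_|e23 = -e2:
e1 coeff: -v2*b12 - v3*b13 = -(-4)*(-2) - (3)*(1) = -11
e2 coeff: v1*b12 - v3*b23 = (3)*(-2) - (3)*(-1) = -3
e3 coeff: v1*b13 + v2*b23 = (3)*(1) + (-4)*(-1) = 7
v _| B = -11*e1 - 3*e2 + 7*e3


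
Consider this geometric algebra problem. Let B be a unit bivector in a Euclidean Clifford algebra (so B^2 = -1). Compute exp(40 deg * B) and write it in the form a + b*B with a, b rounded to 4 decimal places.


For a unit bivector B with B^2 = -1, the exponential series gives
e^(theta*B) = cos(theta) + sin(theta)*B (the GA analogue of Euler's formula).
theta = 40 degrees = 0.698132 rad
cos(40 deg) = 0.7660
sin(40 deg) = 0.6428
exp(theta*B) = 0.7660 + 0.6428*B


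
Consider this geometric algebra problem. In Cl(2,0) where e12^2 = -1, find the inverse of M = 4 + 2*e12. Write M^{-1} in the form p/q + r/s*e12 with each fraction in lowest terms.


M = 4 + 2*e12, where e12^2 = -1.
Since M commutes with its reverse ~M = a - b*e12, M * ~M = a^2 - b^2*e12^2 = a^2 + b^2.
So M^{-1} = ~M / (a^2 + b^2) = (a - b*e12)/(a^2 + b^2).
a^2 + b^2 = 16 + 4 = 20
Scalar part = 4/20 = 1/5
Bivector coeff = -2/20 = -1/10
M^{-1} = 1/5 - 1/10*e12


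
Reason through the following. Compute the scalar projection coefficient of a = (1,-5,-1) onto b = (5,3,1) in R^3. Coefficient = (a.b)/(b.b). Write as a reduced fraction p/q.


Projection coefficient = (a . b) / (b . b)
a . b = 1*5 + (-5)*3 + (-1)*1
= 5 + (-15) + (-1) = -11
b . b = 5^2 + 3^2 + 1^2
= 25 + 9 + 1 = 35
Coefficient = -11/35
In lowest terms: -11/35


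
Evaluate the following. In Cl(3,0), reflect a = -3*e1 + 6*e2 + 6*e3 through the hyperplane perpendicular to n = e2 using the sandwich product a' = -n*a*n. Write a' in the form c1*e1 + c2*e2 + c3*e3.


Reflection formula: a' = -n*a*n, with n = e2 (unit vector, n^2 = 1).
For reflection through hyperplane perp to e2:
The component along e2 flips sign, others stay.
a = (-3, 6, 6)
a' = (-3, -6, 6)
a' = -3*e1 - 6*e2 + 6*e3


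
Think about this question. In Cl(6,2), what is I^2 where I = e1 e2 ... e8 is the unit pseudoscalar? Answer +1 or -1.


The pseudoscalar I = e1...e_n (product of all n generators) of Cl(p,q) satisfies I^2 = (-1)^(q + n(n-1)/2).
p = 6, q = 2, n = p + q = 8
n(n-1)/2 = 8 * 7 / 2 = 28
Exponent = q + n(n-1)/2 = 2 + 28 = 30
I^2 = (-1)^30 = +1


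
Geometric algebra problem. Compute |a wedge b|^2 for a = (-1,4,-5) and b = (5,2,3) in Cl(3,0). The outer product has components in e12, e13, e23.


a wedge b = (a1*b2 - a2*b1)*e12 + (a1*b3 - a3*b1)*e13 + (a2*b3 - a3*b2)*e23
e12 coeff: (-1)*2 - 4*5 = -2 - 20 = -22
e13 coeff: (-1)*3 - (-5)*5 = -3 - (-25) = 22
e23 coeff: 4*3 - (-5)*2 = 12 - (-10) = 22
|a wedge b|^2 = (-22)^2 + 22^2 + 22^2
= 484 + 484 + 484
= 1452


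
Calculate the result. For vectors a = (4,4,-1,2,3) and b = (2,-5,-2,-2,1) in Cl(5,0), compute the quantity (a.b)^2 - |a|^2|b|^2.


a . b = 4*2 + 4*(-5) + (-1)*(-2) + 2*(-2) + 3*1
= 8 + (-20) + 2 + (-4) + 3 = -11
|a|^2 = 4^2 + 4^2 + (-1)^2 + 2^2 + 3^2 = 46
|b|^2 = 2^2 + (-5)^2 + (-2)^2 + (-2)^2 + 1^2 = 38
(a.b)^2 = (-11)^2 = 121
|a|^2 * |b|^2 = 46 * 38 = 1748
Result = 121 - 1748 = -1627


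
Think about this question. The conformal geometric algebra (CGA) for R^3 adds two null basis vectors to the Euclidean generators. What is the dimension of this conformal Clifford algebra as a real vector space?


The conformal model of R^3 uses Cl(4,1): the 3 Euclidean generators plus two extra orthogonal generators e+ (e+^2 = +1) and e- (e-^2 = -1), from which the null vectors e0, einf are built.
Number of generators m = 3 + 2 = 5.
dim Cl(p,q) = 2^m = 2^5 = 32


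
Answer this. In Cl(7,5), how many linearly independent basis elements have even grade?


Even subalgebra dimension = 2^(n-1)
n = 7 + 5 = 12
2^(12 - 1) = 2^11 = 2048
Verification: sum of C(12,k) for even k = 1 + 66 + 495 + 924 + 495 + 66 + 1 = 2048
Result = 2048


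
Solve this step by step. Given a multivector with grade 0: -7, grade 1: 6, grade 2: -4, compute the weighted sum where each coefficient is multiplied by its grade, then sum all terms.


Grade-weighted sum = sum of grade_k * coefficient_k
0*(-7) = 0
1*6 = 6
2*(-4) = -8
Total = 0 + 6 + (-8) = -2


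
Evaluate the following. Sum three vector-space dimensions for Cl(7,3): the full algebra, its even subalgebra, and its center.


n = 7 + 3 = 10
Total dim = 2^10 = 1024
Even subalgebra dim = 2^9 = 512
n is even, so center dim = 1
Sum = 1024 + 512 + 1 = 1537


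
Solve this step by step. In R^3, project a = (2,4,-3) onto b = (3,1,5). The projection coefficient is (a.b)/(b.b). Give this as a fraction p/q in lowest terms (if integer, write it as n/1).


Projection coefficient = (a . b) / (b . b)
a . b = 2*3 + 4*1 + (-3)*5
= 6 + 4 + (-15) = -5
b . b = 3^2 + 1^2 + 5^2
= 9 + 1 + 25 = 35
Coefficient = -5/35
In lowest terms: -1/7


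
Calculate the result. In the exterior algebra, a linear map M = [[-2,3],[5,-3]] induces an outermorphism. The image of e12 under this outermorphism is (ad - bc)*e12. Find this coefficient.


The outermorphism of a linear map f sends e1^e2 to f(e1)^f(e2).
f(e1) = -2*e1 + 5*e2
f(e2) = 3*e1 - 3*e2
f(e1) ^ f(e2) = (-2*e1 + 5*e2) ^ (3*e1 - 3*e2)
= (-2)*(-3)*e12 + 5*3*e21
= (6 - 15)*e12
= -9*e12
Coefficient = -9


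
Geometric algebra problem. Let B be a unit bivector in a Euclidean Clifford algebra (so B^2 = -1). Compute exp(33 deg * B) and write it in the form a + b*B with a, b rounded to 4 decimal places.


For a unit bivector B with B^2 = -1, the exponential series gives
e^(theta*B) = cos(theta) + sin(theta)*B (the GA analogue of Euler's formula).
theta = 33 degrees = 0.575959 rad
cos(33 deg) = 0.8387
sin(33 deg) = 0.5446
exp(theta*B) = 0.8387 + 0.5446*B


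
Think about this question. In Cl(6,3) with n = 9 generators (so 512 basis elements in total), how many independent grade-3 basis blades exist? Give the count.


Number of grade-k basis blades in Cl(p,q) with n = p + q is C(n, k).
n = 6 + 3 = 9
C(9, 3) = 9! / (3! * 6!)
= 362880 / (6 * 720)
= 84


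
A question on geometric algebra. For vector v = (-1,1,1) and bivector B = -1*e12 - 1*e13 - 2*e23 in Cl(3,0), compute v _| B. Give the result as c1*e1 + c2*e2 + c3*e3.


Left contraction v _| B = <vB>_1 (grade-1 part of the geometric product vB).
Using e1_|e12 = e2, e2_|e12 = -e1, e1_|e13 = e3, e3_|e13 = -e1, e2_|e23 = e3, e3_|e23 = -e2:
e1 coeff: -v2*b12 - v3*b13 = -(1)*(-1) - (1)*(-1) = 2
e2 coeff: v1*b12 - v3*b23 = (-1)*(-1) - (1)*(-2) = 3
e3 coeff: v1*b13 + v2*b23 = (-1)*(-1) + (1)*(-2) = -1
v _| B = 2*e1 + 3*e2 - 1*e3


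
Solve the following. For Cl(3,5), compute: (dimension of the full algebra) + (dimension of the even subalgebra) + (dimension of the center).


n = 3 + 5 = 8
Total dim = 2^8 = 256
Even subalgebra dim = 2^7 = 128
n is even, so center dim = 1
Sum = 256 + 128 + 1 = 385


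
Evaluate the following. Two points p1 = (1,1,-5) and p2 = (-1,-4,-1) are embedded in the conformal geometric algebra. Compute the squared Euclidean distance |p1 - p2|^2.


p1 - p2 = (2, 5, -4)
|p1 - p2|^2 = 2^2 + 5^2 + (-4)^2
= 4 + 25 + 16
= 45


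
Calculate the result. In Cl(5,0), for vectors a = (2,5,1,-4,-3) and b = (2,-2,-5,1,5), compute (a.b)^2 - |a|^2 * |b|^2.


a . b = 2*2 + 5*(-2) + 1*(-5) + (-4)*1 + (-3)*5
= 4 + (-10) + (-5) + (-4) + (-15) = -30
|a|^2 = 2^2 + 5^2 + 1^2 + (-4)^2 + (-3)^2 = 55
|b|^2 = 2^2 + (-2)^2 + (-5)^2 + 1^2 + 5^2 = 59
(a.b)^2 = (-30)^2 = 900
|a|^2 * |b|^2 = 55 * 59 = 3245
Result = 900 - 3245 = -2345


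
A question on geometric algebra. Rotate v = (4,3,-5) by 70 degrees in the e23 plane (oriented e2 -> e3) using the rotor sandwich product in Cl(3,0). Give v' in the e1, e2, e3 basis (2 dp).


Rotor R = cos(35deg) - sin(35deg)*e23
Rotation angle theta = 2 * 35 = 70 degrees in the e23 plane (e2 -> e3).
The component perpendicular to the plane (e1) is invariant: v'_1 = v1 = 4.00
cos(70deg) = 0.3420, sin(70deg) = 0.9397
v'_2 = v2*cos(theta) - v3*sin(theta) = 3*0.3420 - (-5)*0.9397 = 5.72
v'_3 = v2*sin(theta) + v3*cos(theta) = 3*0.9397 + (-5)*0.3420 = 1.11
v' = 4.00*e1 + 5.72*e2 + 1.11*e3


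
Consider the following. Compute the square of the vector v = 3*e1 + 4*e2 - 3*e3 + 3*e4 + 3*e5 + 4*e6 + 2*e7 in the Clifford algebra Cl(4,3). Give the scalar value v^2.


v^2 = sum of c_i^2 * e_i^2
Positive signature terms (e_i^2 = +1): 3^2 + 4^2 + (-3)^2 + 3^2 = 43
Negative signature terms (e_j^2 = -1): 3^2 + 4^2 + 2^2 = 29
v^2 = 43 - 29 = 14


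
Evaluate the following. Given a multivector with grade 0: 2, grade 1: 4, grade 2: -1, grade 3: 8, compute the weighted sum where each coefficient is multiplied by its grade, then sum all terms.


Grade-weighted sum = sum of grade_k * coefficient_k
0*2 = 0
1*4 = 4
2*(-1) = -2
3*8 = 24
Total = 0 + 4 + (-2) + 24 = 26


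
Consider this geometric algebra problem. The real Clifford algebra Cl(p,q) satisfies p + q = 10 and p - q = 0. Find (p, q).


We need p + q = 10 and p - q = 0.
Adding: 2p = 10 + 0 = 10, so p = 5.
Then q = 10 - 5 = 5.
(p, q) = (5, 5)


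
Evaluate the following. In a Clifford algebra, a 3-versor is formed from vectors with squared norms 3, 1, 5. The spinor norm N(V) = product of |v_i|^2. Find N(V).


Spinor norm N(V) = |v1|^2 * |v2|^2 * ... * |v3|^2
= 3 * 1 * 5
Running product: 3, 3, 15
N(V) = 15


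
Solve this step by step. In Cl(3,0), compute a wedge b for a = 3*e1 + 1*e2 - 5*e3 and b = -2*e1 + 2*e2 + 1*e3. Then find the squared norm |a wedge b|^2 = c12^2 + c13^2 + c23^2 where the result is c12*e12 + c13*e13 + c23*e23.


a wedge b = (a1*b2 - a2*b1)*e12 + (a1*b3 - a3*b1)*e13 + (a2*b3 - a3*b2)*e23
e12 coeff: 3*2 - 1*(-2) = 6 - (-2) = 8
e13 coeff: 3*1 - (-5)*(-2) = 3 - 10 = -7
e23 coeff: 1*1 - (-5)*2 = 1 - (-10) = 11
|a wedge b|^2 = 8^2 + (-7)^2 + 11^2
= 64 + 49 + 121
= 234


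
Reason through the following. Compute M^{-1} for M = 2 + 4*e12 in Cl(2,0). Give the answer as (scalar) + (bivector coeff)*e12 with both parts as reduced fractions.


M = 2 + 4*e12, where e12^2 = -1.
Since M commutes with its reverse ~M = a - b*e12, M * ~M = a^2 - b^2*e12^2 = a^2 + b^2.
So M^{-1} = ~M / (a^2 + b^2) = (a - b*e12)/(a^2 + b^2).
a^2 + b^2 = 4 + 16 = 20
Scalar part = 2/20 = 1/10
Bivector coeff = -4/20 = -1/5
M^{-1} = 1/10 - 1/5*e12


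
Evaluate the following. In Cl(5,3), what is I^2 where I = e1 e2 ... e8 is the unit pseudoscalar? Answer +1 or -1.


The pseudoscalar I = e1...e_n (product of all n generators) of Cl(p,q) satisfies I^2 = (-1)^(q + n(n-1)/2).
p = 5, q = 3, n = p + q = 8
n(n-1)/2 = 8 * 7 / 2 = 28
Exponent = q + n(n-1)/2 = 3 + 28 = 31
I^2 = (-1)^31 = -1


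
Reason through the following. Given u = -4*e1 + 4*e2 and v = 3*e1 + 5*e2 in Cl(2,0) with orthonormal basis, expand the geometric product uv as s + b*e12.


Expand: (-4*e1 + 4*e2)(3*e1 + 5*e2)
= (-4)*3*e1e1 + (-4)*5*e1e2 + 4*3*e2e1 + 4*5*e2e2
Using e1^2 = e2^2 = 1, e2e1 = -e1e2:
Scalar part s = (-4)*3 + 4*5 = -12 + 20 = 8
Bivector part b = (-4)*5 - 4*3 = -20 - 12 = -32
uv = 8 - 32*e12


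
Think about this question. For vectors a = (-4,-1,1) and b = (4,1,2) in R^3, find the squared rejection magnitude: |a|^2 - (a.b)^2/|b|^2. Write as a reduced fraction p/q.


|a|^2 = (-4)^2 + (-1)^2 + 1^2 = 18
|b|^2 = 4^2 + 1^2 + 2^2 = 21
a . b = (-4)*4 + (-1)*1 + 1*2 = -15
(a.b)^2 = (-15)^2 = 225
|rej|^2 = 18 - 225/21
= (378 - 225)/21
= 153/21
In lowest terms: 51/7


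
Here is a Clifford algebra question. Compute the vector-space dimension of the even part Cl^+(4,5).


Even subalgebra dimension = 2^(n-1)
n = 4 + 5 = 9
2^(9 - 1) = 2^8 = 256
Verification: sum of C(9,k) for even k = 1 + 36 + 126 + 84 + 9 = 256
Result = 256


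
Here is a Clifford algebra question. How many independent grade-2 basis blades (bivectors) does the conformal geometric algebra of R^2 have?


The conformal model of R^2 uses Cl(3,1) with m = 2 + 2 = 4 generators.
Number of grade-2 blades = C(m, 2) = C(4, 2)
= 4*3/2 = 6


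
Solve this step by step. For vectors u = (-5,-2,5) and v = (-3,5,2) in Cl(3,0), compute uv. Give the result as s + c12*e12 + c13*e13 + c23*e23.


In Cl(3,0): e_i^2 = 1, e_ie_j = -e_je_i for i != j.
Scalar part = u . v = (-5)*(-3) + (-2)*5 + 5*2
= 15 + (-10) + 10 = 15
e12 coeff = (-5)*5 - (-2)*(-3) = -25 - 6 = -31
e13 coeff = (-5)*2 - 5*(-3) = -10 - (-15) = 5
e23 coeff = (-2)*2 - 5*5 = -4 - 25 = -29
uv = 15 - 31*e12 + 5*e13 - 29*e23


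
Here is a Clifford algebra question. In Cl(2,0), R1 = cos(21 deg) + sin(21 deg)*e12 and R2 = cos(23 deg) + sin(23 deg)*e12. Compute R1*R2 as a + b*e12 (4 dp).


Same-plane rotors commute and their half-angles add:
R1*R2 = cos(a1 + a2) + sin(a1 + a2)*e12.
a1 + a2 = 21 + 23 = 44 deg
cos(44 deg) = 0.7193
sin(44 deg) = 0.6947
R1*R2 = 0.7193 + 0.6947*e12


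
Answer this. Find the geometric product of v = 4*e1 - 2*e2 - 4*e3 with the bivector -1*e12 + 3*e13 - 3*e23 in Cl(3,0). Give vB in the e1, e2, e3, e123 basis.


vB has grade-1 (vector) and grade-3 (trivector) parts: vB = (v _| B) + (v ^ B).
Vector part <vB>_1:
  e1: -v2*b12 - v3*b13 = -(-2)*(-1) - (-4)*(3) = 10
  e2: v1*b12 - v3*b23 = (4)*(-1) - (-4)*(-3) = -16
  e3: v1*b13 + v2*b23 = (4)*(3) + (-2)*(-3) = 18
Trivector part <vB>_3:
  e123: v1*b23 - v2*b13 + v3*b12 = (4)*(-3) - (-2)*(3) + (-4)*(-1) = -2
vB = 10*e1 - 16*e2 + 18*e3 - 2*e123


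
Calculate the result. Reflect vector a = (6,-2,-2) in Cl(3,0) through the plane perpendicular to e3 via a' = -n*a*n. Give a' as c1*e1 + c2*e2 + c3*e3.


Reflection formula: a' = -n*a*n, with n = e3 (unit vector, n^2 = 1).
For reflection through hyperplane perp to e3:
The component along e3 flips sign, others stay.
a = (6, -2, -2)
a' = (6, -2, 2)
a' = 6*e1 - 2*e2 + 2*e3


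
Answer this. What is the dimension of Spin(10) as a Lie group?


Spin(n) double-covers SO(n); both have Lie algebra so(n) of dimension n(n-1)/2.
n = 10
n(n-1) = 10 * 9 = 90
dim Spin(10) = 90/2 = 45


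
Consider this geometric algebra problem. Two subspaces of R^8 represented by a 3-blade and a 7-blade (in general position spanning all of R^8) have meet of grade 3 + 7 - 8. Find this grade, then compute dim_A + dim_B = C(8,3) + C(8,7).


Meet grade = grade(A) + grade(B) - n
= 3 + 7 - 8 = 2
C(8,3) = 56
C(8,7) = 8
dim_A + dim_B = 56 + 8 = 64


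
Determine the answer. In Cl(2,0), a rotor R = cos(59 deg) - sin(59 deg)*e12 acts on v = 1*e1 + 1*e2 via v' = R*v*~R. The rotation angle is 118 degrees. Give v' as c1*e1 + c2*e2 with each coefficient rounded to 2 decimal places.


Rotor R = cos(59deg) - sin(59deg)*e12
Rotation angle theta = 2 * 59 = 118 degrees
v' = R*v*~R rotates v by theta.
cos(118deg) = -0.4695, sin(118deg) = 0.8829
v'_1 = 1*cos(118deg) - 1*sin(118deg)
= 1*(-0.4695) - 1*0.8829
= -1.35
v'_2 = 1*sin(118deg) + 1*cos(118deg)
= 1*0.8829 + 1*(-0.4695)
= 0.41
v' = -1.35*e1 + 0.41*e2


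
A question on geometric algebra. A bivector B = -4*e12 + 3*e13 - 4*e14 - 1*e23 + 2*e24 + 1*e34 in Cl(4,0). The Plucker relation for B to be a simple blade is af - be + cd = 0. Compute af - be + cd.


Plucker relation: af - be + cd
a*f = (-4)*1 = -4
b*e = 3*2 = 6
c*d = (-4)*(-1) = 4
af - be + cd = -4 - 6 + 4
= -6


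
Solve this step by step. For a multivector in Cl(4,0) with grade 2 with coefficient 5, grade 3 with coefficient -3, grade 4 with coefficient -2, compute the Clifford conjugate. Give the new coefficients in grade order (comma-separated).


Clifford conjugate sign for grade k: (-1)^(k(k+1)/2)
Grade 2: (-1)^(2*3/2) = (-1)^3 = -1, coeff 5 -> -5
Grade 3: (-1)^(3*4/2) = (-1)^6 = 1, coeff -3 -> -3
Grade 4: (-1)^(4*5/2) = (-1)^10 = 1, coeff -2 -> -2
Conjugated coefficients: -5, -3, -2
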